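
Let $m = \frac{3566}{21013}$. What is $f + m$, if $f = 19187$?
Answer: $\frac{403179997}{21013} \approx 19187.0$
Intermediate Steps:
$m = \frac{3566}{21013}$ ($m = 3566 \cdot \frac{1}{21013} = \frac{3566}{21013} \approx 0.1697$)
$f + m = 19187 + \frac{3566}{21013} = \frac{403179997}{21013}$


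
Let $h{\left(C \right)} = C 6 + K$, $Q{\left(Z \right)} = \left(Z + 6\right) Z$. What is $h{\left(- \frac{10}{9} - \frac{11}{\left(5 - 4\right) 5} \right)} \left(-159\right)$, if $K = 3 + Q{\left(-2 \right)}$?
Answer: $\frac{19769}{5} \approx 3953.8$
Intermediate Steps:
$Q{\left(Z \right)} = Z \left(6 + Z\right)$ ($Q{\left(Z \right)} = \left(6 + Z\right) Z = Z \left(6 + Z\right)$)
$K = -5$ ($K = 3 - 2 \left(6 - 2\right) = 3 - 8 = -5$)
$h{\left(C \right)} = -5 + 6 C$ ($h{\left(C \right)} = C 6 - 5 = 6 C - 5 = -5 + 6 C$)
$h{\left(- \frac{10}{9} - \frac{11}{\left(5 - 4\right) 5} \right)} \left(-159\right) = \left(-5 + 6 \left(- \frac{10}{9} - \frac{11}{\left(5 - 4\right) 5}\right)\right) \left(-159\right) = \left(-5 + 6 \left(\left(-10\right) \frac{1}{9} - \frac{11}{1 \cdot 5}\right)\right) \left(-159\right) = \left(-5 + 6 \left(- \frac{10}{9} - \frac{11}{5}\right)\right) \left(-159\right) = \left(-5 + 6 \left(- \frac{149}{45}\right)\right) \left(-159\right) = \left(-5 - \frac{298}{15}\right) \left(-159\right) = \left(- \frac{373}{15}\right) \left(-159\right) = \frac{19769}{5}$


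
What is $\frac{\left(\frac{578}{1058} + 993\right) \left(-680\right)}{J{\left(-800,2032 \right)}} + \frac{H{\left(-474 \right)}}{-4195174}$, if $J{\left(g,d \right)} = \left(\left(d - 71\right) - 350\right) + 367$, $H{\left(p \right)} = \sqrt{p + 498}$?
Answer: $- \frac{178699240}{523181} - \frac{\sqrt{6}}{2097587} \approx -341.56$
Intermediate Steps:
$H{\left(p \right)} = \sqrt{498 + p}$
$J{\left(g,d \right)} = -54 + d$ ($J{\left(g,d \right)} = \left(\left(-71 + d\right) - 350\right) + 367 = \left(-421 + d\right) + 367 = -54 + d$)
$\frac{\left(\frac{578}{1058} + 993\right) \left(-680\right)}{J{\left(-800,2032 \right)}} + \frac{H{\left(-474 \right)}}{-4195174} = \frac{\left(\frac{578}{1058} + 993\right) \left(-680\right)}{-54 + 2032} + \frac{\sqrt{498 - 474}}{-4195174} = \frac{\left(578 \cdot \frac{1}{1058} + 993\right) \left(-680\right)}{1978} + \sqrt{24} \left(- \frac{1}{4195174}\right) = \left(\frac{289}{529} + 993\right) \left(-680\right) \frac{1}{1978} + 2 \sqrt{6} \left(- \frac{1}{4195174}\right) = \frac{525586}{529} \left(-680\right) \frac{1}{1978} - \frac{\sqrt{6}}{2097587} = \left(- \frac{357398480}{529}\right) \frac{1}{1978} - \frac{\sqrt{6}}{2097587} = - \frac{178699240}{523181} - \frac{\sqrt{6}}{2097587}$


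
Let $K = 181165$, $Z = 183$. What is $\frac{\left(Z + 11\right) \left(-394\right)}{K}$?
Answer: $- \frac{76436}{181165} \approx -0.42191$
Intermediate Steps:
$\frac{\left(Z + 11\right) \left(-394\right)}{K} = \frac{\left(183 + 11\right) \left(-394\right)}{181165} = 194 \left(-394\right) \frac{1}{181165} = \left(-76436\right) \frac{1}{181165} = - \frac{76436}{181165}$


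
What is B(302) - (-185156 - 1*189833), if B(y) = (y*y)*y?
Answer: 27918597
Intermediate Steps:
B(y) = y³ (B(y) = y²*y = y³)
B(302) - (-185156 - 1*189833) = 302³ - (-185156 - 1*189833) = 27543608 - (-185156 - 189833) = 27543608 - 1*(-374989) = 27543608 + 374989 = 27918597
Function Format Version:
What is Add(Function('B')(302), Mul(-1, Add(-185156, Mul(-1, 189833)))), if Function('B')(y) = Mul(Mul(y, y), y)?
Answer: 27918597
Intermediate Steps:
Function('B')(y) = Pow(y, 3) (Function('B')(y) = Mul(Pow(y, 2), y) = Pow(y, 3))
Add(Function('B')(302), Mul(-1, Add(-185156, Mul(-1, 189833)))) = Add(Pow(302, 3), Mul(-1, Add(-185156, Mul(-1, 189833)))) = Add(27543608, Mul(-1, Add(-185156, -189833))) = Add(27543608, Mul(-1, -374989)) = Add(27543608, 374989) = 27918597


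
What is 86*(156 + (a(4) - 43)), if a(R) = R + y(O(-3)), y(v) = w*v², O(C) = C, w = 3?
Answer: 12384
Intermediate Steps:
y(v) = 3*v²
a(R) = 27 + R (a(R) = R + 3*(-3)² = R + 3*9 = R + 27 = 27 + R)
86*(156 + (a(4) - 43)) = 86*(156 + ((27 + 4) - 43)) = 86*(156 + (31 - 43)) = 86*(156 - 12) = 86*144 = 12384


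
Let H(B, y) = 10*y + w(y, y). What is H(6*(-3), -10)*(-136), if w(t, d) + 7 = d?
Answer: 15912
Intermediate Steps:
w(t, d) = -7 + d
H(B, y) = -7 + 11*y (H(B, y) = 10*y + (-7 + y) = -7 + 11*y)
H(6*(-3), -10)*(-136) = (-7 + 11*(-10))*(-136) = (-7 - 110)*(-136) = -117*(-136) = 15912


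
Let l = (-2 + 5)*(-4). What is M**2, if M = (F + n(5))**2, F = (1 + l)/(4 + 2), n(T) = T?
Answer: 130321/1296 ≈ 100.56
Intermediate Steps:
l = -12 (l = 3*(-4) = -12)
F = -11/6 (F = (1 - 12)/(4 + 2) = -11/6 ≈ -1.8333)
M = 361/36 (M = (-11/6 + 5)**2 = (19/6)**2 = 361/36 ≈ 10.028)
M**2 = (361/36)**2 = 130321/1296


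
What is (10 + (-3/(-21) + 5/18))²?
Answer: 1723969/15876 ≈ 108.59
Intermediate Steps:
(10 + (-3/(-21) + 5/18))² = (10 + (-3*(-1/21) + 5*(1/18)))² = (10 + (⅐ + 5/18))² = (10 + 53/126)² = (1313/126)² = 1723969/15876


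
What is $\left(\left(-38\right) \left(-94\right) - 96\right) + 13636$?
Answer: $17112$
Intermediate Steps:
$\left(\left(-38\right) \left(-94\right) - 96\right) + 13636 = \left(3572 - 96\right) + 13636 = 3476 + 13636 = 17112$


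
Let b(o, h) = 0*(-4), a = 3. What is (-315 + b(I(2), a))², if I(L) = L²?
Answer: 99225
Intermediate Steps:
b(o, h) = 0
(-315 + b(I(2), a))² = (-315 + 0)² = (-315)² = 99225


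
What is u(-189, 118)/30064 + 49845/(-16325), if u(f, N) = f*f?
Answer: -183078951/98158960 ≈ -1.8651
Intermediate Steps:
u(f, N) = f²
u(-189, 118)/30064 + 49845/(-16325) = (-189)²/30064 + 49845/(-16325) = 35721*(1/30064) + 49845*(-1/16325) = 35721/30064 - 9969/3265 = -183078951/98158960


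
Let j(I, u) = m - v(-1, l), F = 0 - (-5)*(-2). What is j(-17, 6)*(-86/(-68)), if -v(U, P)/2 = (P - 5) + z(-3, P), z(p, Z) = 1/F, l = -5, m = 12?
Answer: -1763/170 ≈ -10.371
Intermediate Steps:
F = -10 (F = 0 - 1*10 = 0 - 10 = -10)
z(p, Z) = -1/10 (z(p, Z) = 1/(-10) = -1/10)
v(U, P) = 51/5 - 2*P (v(U, P) = -2*((P - 5) - 1/10) = -2*((-5 + P) - 1/10) = -2*(-51/10 + P) = 51/5 - 2*P)
j(I, u) = -41/5 (j(I, u) = 12 - (51/5 - 2*(-5)) = 12 - (51/5 + 10) = 12 - 1*101/5 = 12 - 101/5 = -41/5)
j(-17, 6)*(-86/(-68)) = -(-3526)/(5*(-68)) = -(-3526)*(-1)/(5*68) = -41/5*43/34 = -1763/170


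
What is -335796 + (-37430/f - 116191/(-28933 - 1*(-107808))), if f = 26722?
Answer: -353881265403076/1053848875 ≈ -3.3580e+5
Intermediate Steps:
-335796 + (-37430/f - 116191/(-28933 - 1*(-107808))) = -335796 + (-37430/26722 - 116191/(-28933 - 1*(-107808))) = -335796 + (-37430*1/26722 - 116191/(-28933 + 107808)) = -335796 + (-18715/13361 - 116191/78875) = -335796 - 3028573576/1053848875 = -353881265403076/1053848875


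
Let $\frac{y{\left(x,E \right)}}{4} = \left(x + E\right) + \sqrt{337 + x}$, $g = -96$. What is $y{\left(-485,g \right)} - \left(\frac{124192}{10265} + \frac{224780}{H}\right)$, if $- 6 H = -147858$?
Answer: $- \frac{593247788136}{252960395} + 8 i \sqrt{37} \approx -2345.2 + 48.662 i$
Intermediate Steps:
$H = 24643$ ($H = \left(- \frac{1}{6}\right) \left(-147858\right) = 24643$)
$y{\left(x,E \right)} = 4 E + 4 x + 4 \sqrt{337 + x}$ ($y{\left(x,E \right)} = 4 \left(\left(x + E\right) + \sqrt{337 + x}\right) = 4 \left(\left(E + x\right) + \sqrt{337 + x}\right) = 4 \left(E + x + \sqrt{337 + x}\right) = 4 E + 4 x + 4 \sqrt{337 + x}$)
$y{\left(-485,g \right)} - \left(\frac{124192}{10265} + \frac{224780}{H}\right) = \left(4 \left(-96\right) + 4 \left(-485\right) + 4 \sqrt{337 - 485}\right) - \left(\frac{124192}{10265} + \frac{224780}{24643}\right) = \left(-384 - 1940 + 4 \sqrt{-148}\right) - \frac{5367830156}{252960395} = \left(-384 - 1940 + 4 \cdot 2 i \sqrt{37}\right) - \frac{5367830156}{252960395} = \left(-384 - 1940 + 8 i \sqrt{37}\right) - \frac{5367830156}{252960395} = \left(-2324 + 8 i \sqrt{37}\right) - \frac{5367830156}{252960395} = - \frac{593247788136}{252960395} + 8 i \sqrt{37}$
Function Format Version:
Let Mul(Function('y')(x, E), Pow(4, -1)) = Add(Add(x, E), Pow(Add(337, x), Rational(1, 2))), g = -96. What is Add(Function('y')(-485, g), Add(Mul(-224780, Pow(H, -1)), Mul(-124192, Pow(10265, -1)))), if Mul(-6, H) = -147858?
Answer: Add(Rational(-593247788136, 252960395), Mul(8, I, Pow(37, Rational(1, 2)))) ≈ Add(-2345.2, Mul(48.662, I))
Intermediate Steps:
H = 24643 (H = Mul(Rational(-1, 6), -147858) = 24643)
Function('y')(x, E) = Add(Mul(4, E), Mul(4, x), Mul(4, Pow(Add(337, x), Rational(1, 2)))) (Function('y')(x, E) = Mul(4, Add(Add(x, E), Pow(Add(337, x), Rational(1, 2)))) = Mul(4, Add(Add(E, x), Pow(Add(337, x), Rational(1, 2)))) = Mul(4, Add(E, x, Pow(Add(337, x), Rational(1, 2)))) = Add(Mul(4, E), Mul(4, x), Mul(4, Pow(Add(337, x), Rational(1, 2)))))
Add(Function('y')(-485, g), Add(Mul(-224780, Pow(H, -1)), Mul(-124192, Pow(10265, -1)))) = Add(Add(Mul(4, -96), Mul(4, -485), Mul(4, Pow(Add(337, -485), Rational(1, 2)))), Add(Mul(-224780, Pow(24643, -1)), Mul(-124192, Pow(10265, -1)))) = Add(Add(-384, -1940, Mul(4, Pow(-148, Rational(1, 2)))), Add(Mul(-224780, Rational(1, 24643)), Mul(-124192, Rational(1, 10265)))) = Add(Add(-384, -1940, Mul(4, Mul(2, I, Pow(37, Rational(1, 2))))), Add(Rational(-224780, 24643), Rational(-124192, 10265))) = Add(Add(-384, -1940, Mul(8, I, Pow(37, Rational(1, 2)))), Rational(-5367830156, 252960395)) = Add(Add(-2324, Mul(8, I, Pow(37, Rational(1, 2)))), Rational(-5367830156, 252960395)) = Add(Rational(-593247788136, 252960395), Mul(8, I, Pow(37, Rational(1, 2))))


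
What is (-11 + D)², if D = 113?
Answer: 10404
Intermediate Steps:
(-11 + D)² = (-11 + 113)² = 102² = 10404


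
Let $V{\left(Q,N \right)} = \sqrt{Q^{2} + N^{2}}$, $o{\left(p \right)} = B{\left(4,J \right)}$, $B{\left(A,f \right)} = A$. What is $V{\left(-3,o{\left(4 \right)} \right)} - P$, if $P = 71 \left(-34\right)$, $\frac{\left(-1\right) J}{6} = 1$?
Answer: $2419$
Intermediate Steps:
$J = -6$ ($J = \left(-6\right) 1 = -6$)
$o{\left(p \right)} = 4$
$P = -2414$
$V{\left(Q,N \right)} = \sqrt{N^{2} + Q^{2}}$
$V{\left(-3,o{\left(4 \right)} \right)} - P = \sqrt{4^{2} + \left(-3\right)^{2}} - -2414 = \sqrt{16 + 9} + 2414 = \sqrt{25} + 2414 = 5 + 2414 = 2419$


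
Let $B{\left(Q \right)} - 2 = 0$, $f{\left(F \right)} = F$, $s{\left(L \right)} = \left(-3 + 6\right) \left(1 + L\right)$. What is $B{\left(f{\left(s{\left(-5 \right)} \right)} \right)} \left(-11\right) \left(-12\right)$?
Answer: $264$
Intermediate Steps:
$s{\left(L \right)} = 3 + 3 L$ ($s{\left(L \right)} = 3 \left(1 + L\right) = 3 + 3 L$)
$B{\left(Q \right)} = 2$ ($B{\left(Q \right)} = 2 + 0 = 2$)
$B{\left(f{\left(s{\left(-5 \right)} \right)} \right)} \left(-11\right) \left(-12\right) = 2 \left(-11\right) \left(-12\right) = \left(-22\right) \left(-12\right) = 264$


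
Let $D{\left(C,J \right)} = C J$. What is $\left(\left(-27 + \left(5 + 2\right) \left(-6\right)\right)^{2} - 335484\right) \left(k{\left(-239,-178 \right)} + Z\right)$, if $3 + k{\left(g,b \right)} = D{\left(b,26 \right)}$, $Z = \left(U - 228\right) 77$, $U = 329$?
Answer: $-1040454558$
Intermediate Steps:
$Z = 7777$ ($Z = \left(329 - 228\right) 77 = 101 \cdot 77 = 7777$)
$k{\left(g,b \right)} = -3 + 26 b$ ($k{\left(g,b \right)} = -3 + b 26 = -3 + 26 b$)
$\left(\left(-27 + \left(5 + 2\right) \left(-6\right)\right)^{2} - 335484\right) \left(k{\left(-239,-178 \right)} + Z\right) = \left(\left(-27 + \left(5 + 2\right) \left(-6\right)\right)^{2} - 335484\right) \left(\left(-3 + 26 \left(-178\right)\right) + 7777\right) = \left(\left(-27 + 7 \left(-6\right)\right)^{2} - 335484\right) \left(\left(-3 - 4628\right) + 7777\right) = \left(\left(-27 - 42\right)^{2} - 335484\right) \left(-4631 + 7777\right) = \left(\left(-69\right)^{2} - 335484\right) 3146 = \left(4761 - 335484\right) 3146 = \left(-330723\right) 3146 = -1040454558$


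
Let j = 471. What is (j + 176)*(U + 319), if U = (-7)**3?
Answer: -15528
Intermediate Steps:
U = -343
(j + 176)*(U + 319) = (471 + 176)*(-343 + 319) = 647*(-24) = -15528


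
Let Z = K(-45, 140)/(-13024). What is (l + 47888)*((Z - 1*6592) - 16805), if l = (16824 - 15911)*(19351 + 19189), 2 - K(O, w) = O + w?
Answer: -2684216740690245/3256 ≈ -8.2439e+11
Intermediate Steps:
K(O, w) = 2 - O - w (K(O, w) = 2 - (O + w) = 2 + (-O - w) = 2 - O - w)
Z = 93/13024 (Z = (2 - 1*(-45) - 1*140)/(-13024) = (2 + 45 - 140)*(-1/13024) = -93*(-1/13024) = 93/13024 ≈ 0.0071407)
l = 35187020 (l = 913*38540 = 35187020)
(l + 47888)*((Z - 1*6592) - 16805) = (35187020 + 47888)*((93/13024 - 1*6592) - 16805) = 35234908*((93/13024 - 6592) - 16805) = 35234908*(-85854115/13024 - 16805) = 35234908*(-304722435/13024) = -2684216740690245/3256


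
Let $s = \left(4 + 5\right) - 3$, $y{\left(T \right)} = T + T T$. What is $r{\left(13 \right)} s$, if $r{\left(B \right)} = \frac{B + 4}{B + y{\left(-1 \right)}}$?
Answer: $\frac{102}{13} \approx 7.8462$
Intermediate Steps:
$y{\left(T \right)} = T + T^{2}$
$s = 6$ ($s = 9 - 3 = 6$)
$r{\left(B \right)} = \frac{4 + B}{B}$ ($r{\left(B \right)} = \frac{B + 4}{B - \left(1 - 1\right)} = \frac{4 + B}{B - 0} = \frac{4 + B}{B + 0} = \frac{4 + B}{B}$)
$r{\left(13 \right)} s = \frac{4 + 13}{13} \cdot 6 = \frac{1}{13} \cdot 17 \cdot 6 = \frac{17}{13} \cdot 6 = \frac{102}{13}$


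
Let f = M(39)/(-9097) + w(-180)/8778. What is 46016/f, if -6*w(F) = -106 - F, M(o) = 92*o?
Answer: -91104225408/783661 ≈ -1.1625e+5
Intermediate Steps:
w(F) = 53/3 + F/6 (w(F) = -(-106 - F)/6 = 53/3 + F/6)
f = -783661/1979838 (f = (92*39)/(-9097) + (53/3 + (1/6)*(-180))/8778 = 3588*(-1/9097) + (53/3 - 30)*(1/8778) = -3588/9097 - 37/3*1/8778 = -3588/9097 - 37/26334 = -783661/1979838 ≈ -0.39582)
46016/f = 46016/(-783661/1979838) = 46016*(-1979838/783661) = -91104225408/783661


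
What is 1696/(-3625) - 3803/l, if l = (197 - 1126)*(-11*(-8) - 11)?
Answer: -107534093/259307125 ≈ -0.41470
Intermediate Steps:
l = -71533 (l = -929*(88 - 11) = -929*77 = -71533)
1696/(-3625) - 3803/l = 1696/(-3625) - 3803/(-71533) = 1696*(-1/3625) - 3803*(-1/71533) = -1696/3625 + 3803/71533 = -107534093/259307125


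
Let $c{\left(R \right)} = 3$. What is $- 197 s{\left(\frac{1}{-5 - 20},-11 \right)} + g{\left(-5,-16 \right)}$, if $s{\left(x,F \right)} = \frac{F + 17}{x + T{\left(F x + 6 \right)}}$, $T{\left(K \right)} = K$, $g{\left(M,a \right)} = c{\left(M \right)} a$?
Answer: $- \frac{3723}{16} \approx -232.69$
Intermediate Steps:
$g{\left(M,a \right)} = 3 a$
$s{\left(x,F \right)} = \frac{17 + F}{6 + x + F x}$ ($s{\left(x,F \right)} = \frac{F + 17}{x + \left(F x + 6\right)} = \frac{17 + F}{x + \left(6 + F x\right)} = \frac{17 + F}{6 + x + F x}$)
$- 197 s{\left(\frac{1}{-5 - 20},-11 \right)} + g{\left(-5,-16 \right)} = - 197 \frac{17 - 11}{6 + \frac{1}{-5 - 20} - \frac{11}{-5 - 20}} + 3 \left(-16\right) = - 197 \frac{1}{6 + \frac{1}{-25} - \frac{11}{-25}} \cdot 6 - 48 = - 197 \frac{1}{6 - \frac{1}{25} - - \frac{11}{25}} \cdot 6 - 48 = - 197 \frac{1}{6 - \frac{1}{25} + \frac{11}{25}} \cdot 6 - 48 = - 197 \frac{1}{\frac{32}{5}} \cdot 6 - 48 = - 197 \cdot \frac{5}{32} \cdot 6 - 48 = \left(-197\right) \frac{15}{16} - 48 = - \frac{2955}{16} - 48 = - \frac{3723}{16}$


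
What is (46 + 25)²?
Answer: 5041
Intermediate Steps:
(46 + 25)² = 71² = 5041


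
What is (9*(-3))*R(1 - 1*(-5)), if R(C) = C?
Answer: -162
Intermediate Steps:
(9*(-3))*R(1 - 1*(-5)) = (9*(-3))*(1 - 1*(-5)) = -27*(1 + 5) = -27*6 = -162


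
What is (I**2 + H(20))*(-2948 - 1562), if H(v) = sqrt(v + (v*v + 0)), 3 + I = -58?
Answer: -16781710 - 9020*sqrt(105) ≈ -1.6874e+7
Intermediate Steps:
I = -61 (I = -3 - 58 = -61)
H(v) = sqrt(v + v**2) (H(v) = sqrt(v + (v**2 + 0)) = sqrt(v + v**2))
(I**2 + H(20))*(-2948 - 1562) = ((-61)**2 + sqrt(20*(1 + 20)))*(-2948 - 1562) = (3721 + sqrt(20*21))*(-4510) = (3721 + sqrt(420))*(-4510) = (3721 + 2*sqrt(105))*(-4510) = -16781710 - 9020*sqrt(105)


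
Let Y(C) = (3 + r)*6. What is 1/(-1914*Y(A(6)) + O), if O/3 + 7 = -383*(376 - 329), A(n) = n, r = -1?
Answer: -1/76992 ≈ -1.2988e-5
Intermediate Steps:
O = -54024 (O = -21 + 3*(-383*(376 - 329)) = -21 + 3*(-383*47) = -21 + 3*(-18001) = -21 - 54003 = -54024)
Y(C) = 12 (Y(C) = (3 - 1)*6 = 2*6 = 12)
1/(-1914*Y(A(6)) + O) = 1/(-1914*12 - 54024) = 1/(-22968 - 54024) = 1/(-76992) = -1/76992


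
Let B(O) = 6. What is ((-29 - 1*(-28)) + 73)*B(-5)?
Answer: 432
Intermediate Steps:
((-29 - 1*(-28)) + 73)*B(-5) = ((-29 - 1*(-28)) + 73)*6 = ((-29 + 28) + 73)*6 = (-1 + 73)*6 = 72*6 = 432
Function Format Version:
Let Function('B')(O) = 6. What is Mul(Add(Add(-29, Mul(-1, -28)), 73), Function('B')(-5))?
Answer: 432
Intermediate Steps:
Mul(Add(Add(-29, Mul(-1, -28)), 73), Function('B')(-5)) = Mul(Add(Add(-29, Mul(-1, -28)), 73), 6) = Mul(Add(Add(-29, 28), 73), 6) = Mul(Add(-1, 73), 6) = Mul(72, 6) = 432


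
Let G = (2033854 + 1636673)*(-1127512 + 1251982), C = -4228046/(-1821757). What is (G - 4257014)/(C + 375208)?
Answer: 416149634185836866/341771014251 ≈ 1.2176e+6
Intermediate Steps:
C = 4228046/1821757 (C = -4228046*(-1/1821757) = 4228046/1821757 ≈ 2.3209)
G = 456870495690 (G = 3670527*124470 = 456870495690)
(G - 4257014)/(C + 375208) = (456870495690 - 4257014)/(4228046/1821757 + 375208) = 456866238676/(683542028502/1821757) = 456866238676*(1821757/683542028502) = 416149634185836866/341771014251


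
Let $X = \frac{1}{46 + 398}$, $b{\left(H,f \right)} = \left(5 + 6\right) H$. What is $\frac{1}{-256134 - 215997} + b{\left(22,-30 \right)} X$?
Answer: $\frac{19042543}{34937694} \approx 0.54504$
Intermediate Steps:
$b{\left(H,f \right)} = 11 H$
$X = \frac{1}{444} \approx 0.0022523$
$\frac{1}{-256134 - 215997} + b{\left(22,-30 \right)} X = \frac{1}{-256134 - 215997} + 11 \cdot 22 \cdot \frac{1}{444} = \frac{1}{-472131} + 242 \cdot \frac{1}{444} = - \frac{1}{472131} + \frac{121}{222} = \frac{19042543}{34937694}$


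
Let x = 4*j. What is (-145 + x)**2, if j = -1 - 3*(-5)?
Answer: 7921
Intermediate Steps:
j = 14 (j = -1 + 15 = 14)
x = 56 (x = 4*14 = 56)
(-145 + x)**2 = (-145 + 56)**2 = (-89)**2 = 7921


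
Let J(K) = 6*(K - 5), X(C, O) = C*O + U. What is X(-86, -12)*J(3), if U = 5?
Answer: -12444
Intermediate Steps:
X(C, O) = 5 + C*O (X(C, O) = C*O + 5 = 5 + C*O)
J(K) = -30 + 6*K (J(K) = 6*(-5 + K) = -30 + 6*K)
X(-86, -12)*J(3) = (5 - 86*(-12))*(-30 + 6*3) = (5 + 1032)*(-30 + 18) = 1037*(-12) = -12444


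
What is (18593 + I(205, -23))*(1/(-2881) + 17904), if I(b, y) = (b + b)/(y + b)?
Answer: 87284433395064/262171 ≈ 3.3293e+8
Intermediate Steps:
I(b, y) = 2*b/(b + y) (I(b, y) = (2*b)/(b + y) = 2*b/(b + y))
(18593 + I(205, -23))*(1/(-2881) + 17904) = (18593 + 2*205/(205 - 23))*(1/(-2881) + 17904) = (18593 + 2*205/182)*(-1/2881 + 17904) = (18593 + 2*205*(1/182))*(51581423/2881) = (18593 + 205/91)*(51581423/2881) = (1692168/91)*(51581423/2881) = 87284433395064/262171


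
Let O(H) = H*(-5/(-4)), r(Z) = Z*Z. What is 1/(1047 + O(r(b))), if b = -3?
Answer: 4/4233 ≈ 0.00094496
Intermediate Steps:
r(Z) = Z**2
O(H) = 5*H/4 (O(H) = H*(-5*(-1/4)) = H*(5/4) = 5*H/4)
1/(1047 + O(r(b))) = 1/(1047 + (5/4)*(-3)**2) = 1/(1047 + (5/4)*9) = 1/(1047 + 45/4) = 1/(4233/4) = 4/4233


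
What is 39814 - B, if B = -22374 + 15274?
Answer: 46914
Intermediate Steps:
B = -7100
39814 - B = 39814 - 1*(-7100) = 39814 + 7100 = 46914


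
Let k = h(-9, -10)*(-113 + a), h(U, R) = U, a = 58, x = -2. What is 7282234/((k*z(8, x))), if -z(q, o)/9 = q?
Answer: -3641117/17820 ≈ -204.33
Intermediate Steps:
z(q, o) = -9*q
k = 495 (k = -9*(-113 + 58) = -9*(-55) = 495)
7282234/((k*z(8, x))) = 7282234/((495*(-9*8))) = 7282234/((495*(-72))) = 7282234/(-35640) = 7282234*(-1/35640) = -3641117/17820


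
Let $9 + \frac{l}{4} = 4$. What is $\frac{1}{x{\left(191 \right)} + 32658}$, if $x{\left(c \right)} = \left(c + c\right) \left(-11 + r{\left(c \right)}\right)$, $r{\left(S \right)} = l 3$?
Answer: $\frac{1}{5536} \approx 0.00018064$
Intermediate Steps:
$l = -20$ ($l = -36 + 4 \cdot 4 = -36 + 16 = -20$)
$r{\left(S \right)} = -60$ ($r{\left(S \right)} = \left(-20\right) 3 = -60$)
$x{\left(c \right)} = - 142 c$ ($x{\left(c \right)} = \left(c + c\right) \left(-11 - 60\right) = 2 c \left(-71\right) = - 142 c$)
$\frac{1}{x{\left(191 \right)} + 32658} = \frac{1}{\left(-142\right) 191 + 32658} = \frac{1}{-27122 + 32658} = \frac{1}{5536}$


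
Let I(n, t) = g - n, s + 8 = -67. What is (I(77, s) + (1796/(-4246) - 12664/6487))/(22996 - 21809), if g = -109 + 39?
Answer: -2057180445/16347246487 ≈ -0.12584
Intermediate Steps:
s = -75 (s = -8 - 67 = -75)
g = -70
I(n, t) = -70 - n
(I(77, s) + (1796/(-4246) - 12664/6487))/(22996 - 21809) = ((-70 - 1*77) + (1796/(-4246) - 12664/6487))/(22996 - 21809) = ((-70 - 77) + (1796*(-1/4246) - 12664*1/6487))/1187 = (-147 + (-898/2123 - 12664/6487))*(1/1187) = (-147 - 32710998/13771901)*(1/1187) = -2057180445/13771901*1/1187 = -2057180445/16347246487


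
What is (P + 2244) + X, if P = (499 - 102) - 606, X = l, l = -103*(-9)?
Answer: 2962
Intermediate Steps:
l = 927
X = 927
P = -209 (P = 397 - 606 = -209)
(P + 2244) + X = (-209 + 2244) + 927 = 2035 + 927 = 2962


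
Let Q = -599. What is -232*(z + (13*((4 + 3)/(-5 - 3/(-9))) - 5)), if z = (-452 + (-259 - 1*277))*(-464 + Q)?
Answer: -243650924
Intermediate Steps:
z = 1050244 (z = (-452 + (-259 - 1*277))*(-464 - 599) = (-452 + (-259 - 277))*(-1063) = (-452 - 536)*(-1063) = -988*(-1063) = 1050244)
-232*(z + (13*((4 + 3)/(-5 - 3/(-9))) - 5)) = -232*(1050244 + (13*((4 + 3)/(-5 - 3/(-9))) - 5)) = -232*(1050244 + (13*(7/(-5 - 3*(-⅑))) - 5)) = -232*(1050244 + (13*(7/(-5 + ⅓)) - 5)) = -232*(1050244 + (13*(7/(-14/3)) - 5)) = -232*(1050244 + (13*(7*(-3/14)) - 5)) = -232*(1050244 + (13*(-3/2) - 5)) = -232*(1050244 + (-39/2 - 5)) = -232*(1050244 - 49/2) = -232*2100439/2 = -243650924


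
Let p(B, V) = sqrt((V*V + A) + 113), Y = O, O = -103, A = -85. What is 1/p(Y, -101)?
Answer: sqrt(10229)/10229 ≈ 0.0098874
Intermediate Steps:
Y = -103
p(B, V) = sqrt(28 + V**2) (p(B, V) = sqrt((V*V - 85) + 113) = sqrt((V**2 - 85) + 113) = sqrt((-85 + V**2) + 113) = sqrt(28 + V**2))
1/p(Y, -101) = 1/(sqrt(28 + (-101)**2)) = 1/(sqrt(28 + 10201)) = 1/(sqrt(10229)) = sqrt(10229)/10229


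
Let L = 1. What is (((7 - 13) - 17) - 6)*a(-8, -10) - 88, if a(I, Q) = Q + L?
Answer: 173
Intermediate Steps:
a(I, Q) = 1 + Q (a(I, Q) = Q + 1 = 1 + Q)
(((7 - 13) - 17) - 6)*a(-8, -10) - 88 = (((7 - 13) - 17) - 6)*(1 - 10) - 88 = ((-6 - 17) - 6)*(-9) - 88 = (-23 - 6)*(-9) - 88 = -29*(-9) - 88 = 261 - 88 = 173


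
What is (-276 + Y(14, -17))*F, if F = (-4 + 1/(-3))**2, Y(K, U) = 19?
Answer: -43433/9 ≈ -4825.9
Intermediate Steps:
F = 169/9 (F = (-4 + 1*(-1/3))**2 = (-4 - 1/3)**2 = (-13/3)**2 = 169/9 ≈ 18.778)
(-276 + Y(14, -17))*F = (-276 + 19)*(169/9) = -257*169/9 = -43433/9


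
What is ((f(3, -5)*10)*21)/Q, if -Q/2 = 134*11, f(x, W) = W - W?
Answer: 0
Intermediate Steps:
f(x, W) = 0
Q = -2948 (Q = -268*11 = -2*1474 = -2948)
((f(3, -5)*10)*21)/Q = ((0*10)*21)/(-2948) = (0*21)*(-1/2948) = 0*(-1/2948) = 0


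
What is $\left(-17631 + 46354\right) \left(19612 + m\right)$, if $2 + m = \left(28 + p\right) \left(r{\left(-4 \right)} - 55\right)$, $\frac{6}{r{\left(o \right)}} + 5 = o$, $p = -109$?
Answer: $692770037$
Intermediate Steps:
$r{\left(o \right)} = \frac{6}{-5 + o}$
$m = 4507$ ($m = -2 + \left(28 - 109\right) \left(\frac{6}{-5 - 4} - 55\right) = -2 - 81 \left(\frac{6}{-9} - 55\right) = -2 - 81 \left(6 \left(- \frac{1}{9}\right) - 55\right) = -2 - 81 \left(- \frac{2}{3} - 55\right) = -2 - -4509 = -2 + 4509 = 4507$)
$\left(-17631 + 46354\right) \left(19612 + m\right) = \left(-17631 + 46354\right) \left(19612 + 4507\right) = 28723 \cdot 24119 = 692770037$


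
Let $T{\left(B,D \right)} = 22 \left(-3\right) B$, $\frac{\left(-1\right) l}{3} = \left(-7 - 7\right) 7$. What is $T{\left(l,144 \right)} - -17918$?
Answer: $-1486$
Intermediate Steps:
$l = 294$ ($l = - 3 \left(-7 - 7\right) 7 = - 3 \left(\left(-14\right) 7\right) = \left(-3\right) \left(-98\right) = 294$)
$T{\left(B,D \right)} = - 66 B$
$T{\left(l,144 \right)} - -17918 = \left(-66\right) 294 - -17918 = -19404 + 17918 = -1486$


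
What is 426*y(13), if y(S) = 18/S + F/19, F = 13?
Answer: 217686/247 ≈ 881.32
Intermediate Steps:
y(S) = 13/19 + 18/S (y(S) = 18/S + 13/19 = 13/19 + 18/S)
426*y(13) = 426*(13/19 + 18/13) = 426*(511/247) = 217686/247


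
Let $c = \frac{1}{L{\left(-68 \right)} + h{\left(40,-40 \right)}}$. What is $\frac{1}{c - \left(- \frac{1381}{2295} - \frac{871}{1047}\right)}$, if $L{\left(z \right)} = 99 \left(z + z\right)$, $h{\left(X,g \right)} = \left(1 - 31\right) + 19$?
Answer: $\frac{2158573725}{3094465189} \approx 0.69756$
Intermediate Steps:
$h{\left(X,g \right)} = -11$ ($h{\left(X,g \right)} = -30 + 19 = -11$)
$L{\left(z \right)} = 198 z$ ($L{\left(z \right)} = 99 \cdot 2 z = 198 z$)
$c = - \frac{1}{13475}$ ($c = \frac{1}{198 \left(-68\right) - 11} = \frac{1}{-13464 - 11} = \frac{1}{-13475} = - \frac{1}{13475} \approx -7.4212 \cdot 10^{-5}$)
$\frac{1}{c - \left(- \frac{1381}{2295} - \frac{871}{1047}\right)} = \frac{1}{- \frac{1}{13475} - \left(- \frac{1381}{2295} - \frac{871}{1047}\right)} = \frac{1}{- \frac{1}{13475} - - \frac{1148284}{800955}} = \frac{1}{- \frac{1}{13475} + \left(\frac{1381}{2295} + \frac{871}{1047}\right)} = \frac{1}{- \frac{1}{13475} + \frac{1148284}{800955}} = \frac{1}{\frac{3094465189}{2158573725}} = \frac{2158573725}{3094465189}$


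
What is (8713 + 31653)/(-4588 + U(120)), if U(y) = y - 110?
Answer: -20183/2289 ≈ -8.8174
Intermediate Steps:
U(y) = -110 + y
(8713 + 31653)/(-4588 + U(120)) = (8713 + 31653)/(-4588 + (-110 + 120)) = 40366/(-4588 + 10) = 40366/(-4578) = 40366*(-1/4578) = -20183/2289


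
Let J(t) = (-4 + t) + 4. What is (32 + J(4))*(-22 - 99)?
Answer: -4356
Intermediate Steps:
J(t) = t
(32 + J(4))*(-22 - 99) = (32 + 4)*(-22 - 99) = 36*(-121) = -4356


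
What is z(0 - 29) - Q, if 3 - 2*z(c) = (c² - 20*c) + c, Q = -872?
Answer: 355/2 ≈ 177.50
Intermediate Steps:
z(c) = 3/2 - c²/2 + 19*c/2 (z(c) = 3/2 - ((c² - 20*c) + c)/2 = 3/2 - (c² - 19*c)/2 = 3/2 + (-c²/2 + 19*c/2) = 3/2 - c²/2 + 19*c/2)
z(0 - 29) - Q = (3/2 - (0 - 29)²/2 + 19*(0 - 29)/2) - 1*(-872) = (3/2 - ½*(-29)² + (19/2)*(-29)) + 872 = (3/2 - ½*841 - 551/2) + 872 = (3/2 - 841/2 - 551/2) + 872 = -1389/2 + 872 = 355/2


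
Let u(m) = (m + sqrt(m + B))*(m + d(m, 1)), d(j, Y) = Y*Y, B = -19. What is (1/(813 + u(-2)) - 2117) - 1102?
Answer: -2138207059/664246 + I*sqrt(21)/664246 ≈ -3219.0 + 6.8989e-6*I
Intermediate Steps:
d(j, Y) = Y**2
u(m) = (1 + m)*(m + sqrt(-19 + m)) (u(m) = (m + sqrt(m - 19))*(m + 1**2) = (m + sqrt(-19 + m))*(m + 1) = (m + sqrt(-19 + m))*(1 + m) = (1 + m)*(m + sqrt(-19 + m)))
(1/(813 + u(-2)) - 2117) - 1102 = (1/(813 + (-2 + (-2)**2 + sqrt(-19 - 2) - 2*sqrt(-19 - 2))) - 2117) - 1102 = (1/(813 + (-2 + 4 + sqrt(-21) - 2*I*sqrt(21))) - 2117) - 1102 = (1/(813 + (-2 + 4 + I*sqrt(21) - 2*I*sqrt(21))) - 2117) - 1102 = (1/(813 + (2 - I*sqrt(21))) - 2117) - 1102 = (1/(815 - I*sqrt(21)) - 2117) - 1102 = (-2117 + 1/(815 - I*sqrt(21))) - 1102 = -3219 + 1/(815 - I*sqrt(21))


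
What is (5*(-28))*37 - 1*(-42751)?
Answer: 37571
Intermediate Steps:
(5*(-28))*37 - 1*(-42751) = -140*37 + 42751 = -5180 + 42751 = 37571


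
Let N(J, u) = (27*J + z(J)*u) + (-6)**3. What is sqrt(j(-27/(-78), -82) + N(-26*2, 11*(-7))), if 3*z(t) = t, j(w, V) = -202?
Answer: I*sqrt(4386)/3 ≈ 22.076*I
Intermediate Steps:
z(t) = t/3
N(J, u) = -216 + 27*J + J*u/3 (N(J, u) = (27*J + (J/3)*u) + (-6)**3 = (27*J + J*u/3) - 216 = -216 + 27*J + J*u/3)
sqrt(j(-27/(-78), -82) + N(-26*2, 11*(-7))) = sqrt(-202 + (-216 + 27*(-26*2) + (-26*2)*(11*(-7))/3)) = sqrt(-202 + (-216 + 27*(-52) + (1/3)*(-52)*(-77))) = sqrt(-202 + (-216 - 1404 + 4004/3)) = sqrt(-202 - 856/3) = sqrt(-1462/3) = I*sqrt(4386)/3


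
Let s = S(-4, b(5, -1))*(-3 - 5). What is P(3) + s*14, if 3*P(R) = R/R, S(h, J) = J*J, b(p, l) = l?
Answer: -335/3 ≈ -111.67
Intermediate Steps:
S(h, J) = J²
P(R) = ⅓ (P(R) = (R/R)/3 = (⅓)*1 = ⅓)
s = -8 (s = (-1)²*(-3 - 5) = 1*(-8) = -8)
P(3) + s*14 = ⅓ - 8*14 = ⅓ - 112 = -335/3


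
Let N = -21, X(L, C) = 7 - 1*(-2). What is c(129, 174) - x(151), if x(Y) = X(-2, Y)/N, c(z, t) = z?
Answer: 906/7 ≈ 129.43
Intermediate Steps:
X(L, C) = 9 (X(L, C) = 7 + 2 = 9)
x(Y) = -3/7 (x(Y) = 9/(-21) = 9*(-1/21) = -3/7)
c(129, 174) - x(151) = 129 - 1*(-3/7) = 129 + 3/7 = 906/7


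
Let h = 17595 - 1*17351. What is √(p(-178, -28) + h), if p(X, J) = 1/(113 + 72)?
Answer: √8351085/185 ≈ 15.621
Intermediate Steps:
p(X, J) = 1/185
h = 244 (h = 17595 - 17351 = 244)
√(p(-178, -28) + h) = √(1/185 + 244) = √(45141/185) = √8351085/185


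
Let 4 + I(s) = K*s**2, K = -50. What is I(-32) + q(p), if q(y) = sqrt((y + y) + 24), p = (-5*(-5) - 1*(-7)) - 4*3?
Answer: -51196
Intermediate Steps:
p = 20 (p = (25 + 7) - 1*12 = 32 - 12 = 20)
I(s) = -4 - 50*s**2
q(y) = sqrt(24 + 2*y) (q(y) = sqrt(2*y + 24) = sqrt(24 + 2*y))
I(-32) + q(p) = (-4 - 50*(-32)**2) + sqrt(24 + 2*20) = (-4 - 50*1024) + sqrt(24 + 40) = (-4 - 51200) + sqrt(64) = -51204 + 8 = -51196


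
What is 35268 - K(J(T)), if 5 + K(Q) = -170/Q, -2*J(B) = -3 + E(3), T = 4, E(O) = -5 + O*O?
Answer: 34933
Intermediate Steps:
E(O) = -5 + O²
J(B) = -½ (J(B) = -(-3 + (-5 + 3²))/2 = -(-3 + (-5 + 9))/2 = -(-3 + 4)/2 = -½*1 = -½)
K(Q) = -5 - 170/Q
35268 - K(J(T)) = 35268 - (-5 - 170/(-½)) = 35268 - (-5 - 170*(-2)) = 35268 - (-5 + 340) = 35268 - 1*335 = 35268 - 335 = 34933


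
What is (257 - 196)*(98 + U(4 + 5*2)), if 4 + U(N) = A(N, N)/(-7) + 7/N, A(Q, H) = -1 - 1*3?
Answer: 81191/14 ≈ 5799.4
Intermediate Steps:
A(Q, H) = -4 (A(Q, H) = -1 - 3 = -4)
U(N) = -24/7 + 7/N (U(N) = -4 + (-4/(-7) + 7/N) = -4 + (-4*(-⅐) + 7/N) = -4 + (4/7 + 7/N) = -24/7 + 7/N)
(257 - 196)*(98 + U(4 + 5*2)) = (257 - 196)*(98 + (-24/7 + 7/(4 + 5*2))) = 61*(98 + (-24/7 + 7/(4 + 10))) = 61*(98 + (-24/7 + 7/14)) = 61*(98 + (-24/7 + 7*(1/14))) = 61*(98 + (-24/7 + ½)) = 61*(98 - 41/14) = 61*(1331/14) = 81191/14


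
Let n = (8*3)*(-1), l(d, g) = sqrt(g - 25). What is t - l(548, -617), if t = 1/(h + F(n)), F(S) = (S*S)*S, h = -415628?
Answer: -1/429452 - I*sqrt(642) ≈ -2.3286e-6 - 25.338*I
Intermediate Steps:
l(d, g) = sqrt(-25 + g)
n = -24 (n = 24*(-1) = -24)
F(S) = S**3 (F(S) = S**2*S = S**3)
t = -1/429452 (t = 1/(-415628 + (-24)**3) = 1/(-415628 - 13824) = 1/(-429452) = -1/429452 ≈ -2.3286e-6)
t - l(548, -617) = -1/429452 - sqrt(-25 - 617) = -1/429452 - sqrt(-642) = -1/429452 - I*sqrt(642)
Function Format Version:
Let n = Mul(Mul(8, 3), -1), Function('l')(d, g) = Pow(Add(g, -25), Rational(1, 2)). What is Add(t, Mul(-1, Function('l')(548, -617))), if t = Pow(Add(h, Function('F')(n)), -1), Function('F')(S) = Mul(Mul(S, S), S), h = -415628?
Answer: Add(Rational(-1, 429452), Mul(-1, I, Pow(642, Rational(1, 2)))) ≈ Add(-2.3286e-6, Mul(-25.338, I))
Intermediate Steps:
Function('l')(d, g) = Pow(Add(-25, g), Rational(1, 2))
n = -24 (n = Mul(24, -1) = -24)
Function('F')(S) = Pow(S, 3) (Function('F')(S) = Mul(Pow(S, 2), S) = Pow(S, 3))
t = Rational(-1, 429452) (t = Pow(Add(-415628, Pow(-24, 3)), -1) = Pow(Add(-415628, -13824), -1) = Pow(-429452, -1) = Rational(-1, 429452) ≈ -2.3286e-6)
Add(t, Mul(-1, Function('l')(548, -617))) = Add(Rational(-1, 429452), Mul(-1, Pow(Add(-25, -617), Rational(1, 2)))) = Add(Rational(-1, 429452), Mul(-1, Pow(-642, Rational(1, 2)))) = Add(Rational(-1, 429452), Mul(-1, Mul(I, Pow(642, Rational(1, 2))))) = Add(Rational(-1, 429452), Mul(-1, I, Pow(642, Rational(1, 2))))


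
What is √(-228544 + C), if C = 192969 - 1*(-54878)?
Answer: √19303 ≈ 138.94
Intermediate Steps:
C = 247847 (C = 192969 + 54878 = 247847)
√(-228544 + C) = √(-228544 + 247847) = √19303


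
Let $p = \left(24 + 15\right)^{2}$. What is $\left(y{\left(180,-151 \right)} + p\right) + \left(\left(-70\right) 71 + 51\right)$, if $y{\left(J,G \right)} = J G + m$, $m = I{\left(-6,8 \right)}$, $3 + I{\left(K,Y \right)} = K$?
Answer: $-30587$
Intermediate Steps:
$I{\left(K,Y \right)} = -3 + K$
$m = -9$ ($m = -3 - 6 = -9$)
$p = 1521$ ($p = 39^{2} = 1521$)
$y{\left(J,G \right)} = -9 + G J$ ($y{\left(J,G \right)} = J G - 9 = G J - 9 = -9 + G J$)
$\left(y{\left(180,-151 \right)} + p\right) + \left(\left(-70\right) 71 + 51\right) = \left(\left(-9 - 27180\right) + 1521\right) + \left(\left(-70\right) 71 + 51\right) = \left(\left(-9 - 27180\right) + 1521\right) + \left(-4970 + 51\right) = \left(-27189 + 1521\right) - 4919 = -25668 - 4919 = -30587$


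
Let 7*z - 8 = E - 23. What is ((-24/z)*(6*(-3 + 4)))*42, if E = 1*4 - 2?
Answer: 42336/13 ≈ 3256.6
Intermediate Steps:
E = 2 (E = 4 - 2 = 2)
z = -13/7 (z = 8/7 + (2 - 23)/7 = 8/7 + (1/7)*(-21) = 8/7 - 3 = -13/7 ≈ -1.8571)
((-24/z)*(6*(-3 + 4)))*42 = ((-24/(-13/7))*(6*(-3 + 4)))*42 = ((-24*(-7/13))*(6*1))*42 = ((168/13)*6)*42 = (1008/13)*42 = 42336/13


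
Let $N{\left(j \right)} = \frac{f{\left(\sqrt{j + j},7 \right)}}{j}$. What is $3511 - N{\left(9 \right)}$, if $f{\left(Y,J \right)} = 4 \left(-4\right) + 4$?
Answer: $\frac{10537}{3} \approx 3512.3$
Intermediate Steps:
$f{\left(Y,J \right)} = -12$ ($f{\left(Y,J \right)} = -16 + 4 = -12$)
$N{\left(j \right)} = - \frac{12}{j}$
$3511 - N{\left(9 \right)} = 3511 - - \frac{12}{9} = 3511 - \left(-12\right) \frac{1}{9} = 3511 - - \frac{4}{3} = 3511 + \frac{4}{3} = \frac{10537}{3}$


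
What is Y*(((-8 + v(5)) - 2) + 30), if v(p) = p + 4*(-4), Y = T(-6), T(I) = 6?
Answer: 54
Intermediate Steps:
Y = 6
v(p) = -16 + p (v(p) = p - 16 = -16 + p)
Y*(((-8 + v(5)) - 2) + 30) = 6*(((-8 + (-16 + 5)) - 2) + 30) = 6*(((-8 - 11) - 2) + 30) = 6*((-19 - 2) + 30) = 6*(-21 + 30) = 6*9 = 54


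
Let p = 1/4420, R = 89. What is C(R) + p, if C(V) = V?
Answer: 393381/4420 ≈ 89.000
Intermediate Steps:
p = 1/4420 ≈ 0.00022624
C(R) + p = 89 + 1/4420 = 393381/4420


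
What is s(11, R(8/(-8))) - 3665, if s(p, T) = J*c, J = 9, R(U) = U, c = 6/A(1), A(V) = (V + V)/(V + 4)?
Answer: -3530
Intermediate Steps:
A(V) = 2*V/(4 + V) (A(V) = (2*V)/(4 + V) = 2*V/(4 + V))
c = 15 (c = 6/((2*1/(4 + 1))) = 6/((2*1/5)) = 6/((2*1*(1/5))) = 6/(2/5) = 6*(5/2) = 15)
s(p, T) = 135 (s(p, T) = 9*15 = 135)
s(11, R(8/(-8))) - 3665 = 135 - 3665 = -3530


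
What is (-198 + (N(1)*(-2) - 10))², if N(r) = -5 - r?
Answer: 38416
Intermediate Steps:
(-198 + (N(1)*(-2) - 10))² = (-198 + ((-5 - 1*1)*(-2) - 10))² = (-198 + ((-5 - 1)*(-2) - 10))² = (-198 + (-6*(-2) - 10))² = (-198 + (12 - 10))² = (-198 + 2)² = (-196)² = 38416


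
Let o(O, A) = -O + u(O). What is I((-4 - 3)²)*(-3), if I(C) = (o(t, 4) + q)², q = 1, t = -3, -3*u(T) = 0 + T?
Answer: -75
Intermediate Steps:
u(T) = -T/3 (u(T) = -(0 + T)/3 = -T/3)
o(O, A) = -4*O/3 (o(O, A) = -O - O/3 = -4*O/3)
I(C) = 25 (I(C) = (-4/3*(-3) + 1)² = (4 + 1)² = 5² = 25)
I((-4 - 3)²)*(-3) = 25*(-3) = -75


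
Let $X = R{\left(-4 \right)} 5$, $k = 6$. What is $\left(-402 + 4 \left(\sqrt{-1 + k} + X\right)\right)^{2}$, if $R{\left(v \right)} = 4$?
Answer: $103764 - 2576 \sqrt{5} \approx 98004.0$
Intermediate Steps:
$X = 20$ ($X = 4 \cdot 5 = 20$)
$\left(-402 + 4 \left(\sqrt{-1 + k} + X\right)\right)^{2} = \left(-402 + 4 \left(\sqrt{-1 + 6} + 20\right)\right)^{2} = \left(-402 + 4 \left(\sqrt{5} + 20\right)\right)^{2} = \left(-402 + 4 \left(20 + \sqrt{5}\right)\right)^{2} = \left(-402 + \left(80 + 4 \sqrt{5}\right)\right)^{2} = \left(-322 + 4 \sqrt{5}\right)^{2}$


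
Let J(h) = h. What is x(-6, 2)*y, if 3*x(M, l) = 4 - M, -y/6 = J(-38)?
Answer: 760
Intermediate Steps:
y = 228 (y = -6*(-38) = 228)
x(M, l) = 4/3 - M/3 (x(M, l) = (4 - M)/3 = 4/3 - M/3)
x(-6, 2)*y = (4/3 - 1/3*(-6))*228 = (4/3 + 2)*228 = (10/3)*228 = 760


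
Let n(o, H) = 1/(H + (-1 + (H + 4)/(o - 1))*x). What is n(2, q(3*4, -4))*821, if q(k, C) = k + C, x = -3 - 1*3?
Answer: -821/58 ≈ -14.155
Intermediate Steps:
x = -6 (x = -3 - 3 = -6)
q(k, C) = C + k
n(o, H) = 1/(6 + H - 6*(4 + H)/(-1 + o)) (n(o, H) = 1/(H + (-1 + (H + 4)/(o - 1))*(-6)) = 1/(H + (-1 + (4 + H)/(-1 + o))*(-6)) = 1/(H + (6 - 6*(4 + H)/(-1 + o))) = 1/(6 + H - 6*(4 + H)/(-1 + o)))
n(2, q(3*4, -4))*821 = ((1 - 1*2)/(30 - 6*2 + 7*(-4 + 3*4) - 1*(-4 + 3*4)*2))*821 = ((1 - 2)/(30 - 12 + 7*(-4 + 12) - 1*(-4 + 12)*2))*821 = (-1/(30 - 12 + 7*8 - 1*8*2))*821 = (-1/(30 - 12 + 56 - 16))*821 = (-1/58)*821 = ((1/58)*(-1))*821 = -1/58*821 = -821/58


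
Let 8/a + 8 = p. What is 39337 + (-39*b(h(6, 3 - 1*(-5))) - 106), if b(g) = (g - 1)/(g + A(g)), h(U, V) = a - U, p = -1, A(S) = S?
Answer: 4861875/124 ≈ 39209.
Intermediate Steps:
a = -8/9 (a = 8/(-8 - 1) = 8/(-9) = 8*(-1/9) = -8/9 ≈ -0.88889)
h(U, V) = -8/9 - U
b(g) = (-1 + g)/(2*g) (b(g) = (g - 1)/(g + g) = (-1 + g)/((2*g)) = (-1 + g)*(1/(2*g)) = (-1 + g)/(2*g))
39337 + (-39*b(h(6, 3 - 1*(-5))) - 106) = 39337 + (-39*(-1 + (-8/9 - 1*6))/(2*(-8/9 - 1*6)) - 106) = 39337 + (-39*(-1 + (-8/9 - 6))/(2*(-8/9 - 6)) - 106) = 39337 + (-39*(-1 - 62/9)/(2*(-62/9)) - 106) = 39337 + (-39*(-9)*(-71)/(2*62*9) - 106) = 39337 + (-39*71/124 - 106) = 39337 + (-2769/124 - 106) = 39337 - 15913/124 = 4861875/124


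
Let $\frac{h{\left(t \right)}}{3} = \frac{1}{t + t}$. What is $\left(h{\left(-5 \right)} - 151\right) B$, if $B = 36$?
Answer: $- \frac{27234}{5} \approx -5446.8$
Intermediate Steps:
$h{\left(t \right)} = \frac{3}{2 t}$ ($h{\left(t \right)} = \frac{3}{t + t} = \frac{3}{2 t}$)
$\left(h{\left(-5 \right)} - 151\right) B = \left(\frac{3}{2 \left(-5\right)} - 151\right) 36 = \left(\frac{3}{2} \left(- \frac{1}{5}\right) - 151\right) 36 = \left(- \frac{3}{10} - 151\right) 36 = \left(- \frac{1513}{10}\right) 36 = - \frac{27234}{5}$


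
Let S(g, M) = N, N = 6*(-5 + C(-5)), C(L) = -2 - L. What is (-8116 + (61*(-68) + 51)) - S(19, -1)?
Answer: -12201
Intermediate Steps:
N = -12 (N = 6*(-5 + (-2 - 1*(-5))) = 6*(-5 + (-2 + 5)) = 6*(-5 + 3) = 6*(-2) = -12)
S(g, M) = -12
(-8116 + (61*(-68) + 51)) - S(19, -1) = (-8116 + (61*(-68) + 51)) - 1*(-12) = (-8116 + (-4148 + 51)) + 12 = (-8116 - 4097) + 12 = -12213 + 12 = -12201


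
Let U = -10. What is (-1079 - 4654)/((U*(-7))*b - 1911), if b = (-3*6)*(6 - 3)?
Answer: 273/271 ≈ 1.0074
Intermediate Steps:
b = -54 (b = -18*3 = -54)
(-1079 - 4654)/((U*(-7))*b - 1911) = (-1079 - 4654)/(-10*(-7)*(-54) - 1911) = -5733/(70*(-54) - 1911) = -5733/(-3780 - 1911) = -5733/(-5691) = -5733*(-1/5691) = 273/271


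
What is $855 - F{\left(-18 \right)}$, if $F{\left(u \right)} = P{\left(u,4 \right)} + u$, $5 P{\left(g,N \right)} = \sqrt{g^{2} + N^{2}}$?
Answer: $873 - \frac{2 \sqrt{85}}{5} \approx 869.31$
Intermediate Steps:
$P{\left(g,N \right)} = \frac{\sqrt{N^{2} + g^{2}}}{5}$ ($P{\left(g,N \right)} = \frac{\sqrt{g^{2} + N^{2}}}{5} = \frac{\sqrt{N^{2} + g^{2}}}{5}$)
$F{\left(u \right)} = u + \frac{\sqrt{16 + u^{2}}}{5}$ ($F{\left(u \right)} = \frac{\sqrt{4^{2} + u^{2}}}{5} + u = \frac{\sqrt{16 + u^{2}}}{5} + u = u + \frac{\sqrt{16 + u^{2}}}{5}$)
$855 - F{\left(-18 \right)} = 855 - \left(-18 + \frac{\sqrt{16 + \left(-18\right)^{2}}}{5}\right) = 855 - \left(-18 + \frac{\sqrt{16 + 324}}{5}\right) = 855 - \left(-18 + \frac{\sqrt{340}}{5}\right) = 855 - \left(-18 + \frac{2 \sqrt{85}}{5}\right) = 855 + \left(18 - \frac{2 \sqrt{85}}{5}\right) = 873 - \frac{2 \sqrt{85}}{5}$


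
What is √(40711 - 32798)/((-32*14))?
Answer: -√7913/448 ≈ -0.19856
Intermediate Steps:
√(40711 - 32798)/((-32*14)) = √7913/(-448) = √7913*(-1/448) = -√7913/448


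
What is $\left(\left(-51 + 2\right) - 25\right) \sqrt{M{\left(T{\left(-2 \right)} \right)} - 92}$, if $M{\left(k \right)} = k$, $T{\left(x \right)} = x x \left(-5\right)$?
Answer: $- 296 i \sqrt{7} \approx - 783.14 i$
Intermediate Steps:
$T{\left(x \right)} = - 5 x^{2}$ ($T{\left(x \right)} = x^{2} \left(-5\right) = - 5 x^{2}$)
$\left(\left(-51 + 2\right) - 25\right) \sqrt{M{\left(T{\left(-2 \right)} \right)} - 92} = \left(\left(-51 + 2\right) - 25\right) \sqrt{- 5 \left(-2\right)^{2} - 92} = \left(-49 - 25\right) \sqrt{\left(-5\right) 4 - 92} = - 74 \sqrt{-20 - 92} = - 74 \sqrt{-112} = - 74 \cdot 4 i \sqrt{7} = - 296 i \sqrt{7}$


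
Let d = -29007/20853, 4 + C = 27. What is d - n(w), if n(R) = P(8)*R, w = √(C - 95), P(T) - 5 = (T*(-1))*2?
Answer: -3223/2317 + 66*I*√2 ≈ -1.391 + 93.338*I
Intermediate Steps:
C = 23 (C = -4 + 27 = 23)
P(T) = 5 - 2*T (P(T) = 5 + (T*(-1))*2 = 5 - T*2 = 5 - 2*T)
w = 6*I*√2 (w = √(23 - 95) = √(-72) = 6*I*√2 ≈ 8.4853*I)
n(R) = -11*R (n(R) = (5 - 2*8)*R = (5 - 16)*R = -11*R)
d = -3223/2317 (d = -29007*1/20853 = -3223/2317 ≈ -1.3910)
d - n(w) = -3223/2317 - (-11)*6*I*√2 = -3223/2317 - (-66)*I*√2 = -3223/2317 + 66*I*√2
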